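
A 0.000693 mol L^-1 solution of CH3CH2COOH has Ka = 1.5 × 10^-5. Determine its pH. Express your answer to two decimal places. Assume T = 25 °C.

CH3CH2COOH ⇌ CH3CH2COO- + H+
From the ICE table, Ka = [H+]²/(0.000693 − [H+]) = 1.5 × 10^-5.
[H+] is not negligible relative to C₀; solve [H+]² + 1.5e-05·[H+] − 1.04e-08 = 0.
[H+] = [−1.5e-05 + √(1.5e-05² + 4.16e-08)]/2 = 9.47 × 10^-5 M
pH = −log(9.47 × 10^-5) = 4.02

pH = 4.02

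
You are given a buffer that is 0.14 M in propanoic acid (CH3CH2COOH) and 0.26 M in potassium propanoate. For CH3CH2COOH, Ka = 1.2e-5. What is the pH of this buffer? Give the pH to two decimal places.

pKa = −log(1.2 × 10^-5) = 4.921
Henderson–Hasselbalch: pH = pKa + log([CH3CH2COO-]/[CH3CH2COOH]) = 4.921 + log(0.26/0.14)
pH = 4.921 + (+0.269) = 5.19

pH = 5.19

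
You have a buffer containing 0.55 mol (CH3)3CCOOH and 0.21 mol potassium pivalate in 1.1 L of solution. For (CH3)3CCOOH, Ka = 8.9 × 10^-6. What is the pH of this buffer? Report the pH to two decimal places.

pKa = −log(8.9 × 10^-6) = 5.051
pH = pKa + log([A⁻]/[HA]) = 5.051 + log(0.21/0.55)
pH = 5.051 + (-0.418) = 4.63

pH = 4.63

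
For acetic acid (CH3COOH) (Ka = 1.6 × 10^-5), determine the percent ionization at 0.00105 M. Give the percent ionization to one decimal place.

CH3COOH ⇌ CH3COO- + H+; let x = [H+] at equilibrium.
Solve x² + 1.6e-05x − 1.68e-08 = 0 → x = 1.22 × 10^-4 M
% ionization = x/C₀ × 100% = 1.22 × 10^-4/0.00105 × 100% = 11.6%

11.6%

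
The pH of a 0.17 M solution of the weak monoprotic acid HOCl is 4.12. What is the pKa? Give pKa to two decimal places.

[H+] = 10^(-4.12) = 7.59 × 10^-5 M
At equilibrium [HA] = 0.17 − 7.59 × 10^-5 = 1.70 × 10^-1 M
Ka = [H+][A-]/[HA] = (7.59 × 10^-5)² / 1.70 × 10^-1 = 3.39 × 10^-8
pKa = -log(3.39 × 10^-8) = 7.47

pKa = 7.47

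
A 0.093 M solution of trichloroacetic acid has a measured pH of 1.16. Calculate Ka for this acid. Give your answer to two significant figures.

[H+] = 10^(-1.16) = 6.92 × 10^-2 M
At equilibrium [HA] = 0.093 − 6.92 × 10^-2 = 2.38 × 10^-2 M
Ka = [H+][A-]/[HA] = (6.92 × 10^-2)² / 2.38 × 10^-2 = 2.0 × 10^-1

Ka = 2.0 × 10^-1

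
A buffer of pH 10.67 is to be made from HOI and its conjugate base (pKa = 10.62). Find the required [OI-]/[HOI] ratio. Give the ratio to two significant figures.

pH = pKa + log(r) ⇒ log(r) = 10.67 − 10.62 = +0.05
r = [OI-]/[HOI] = 10^(+0.05) = 1.12

ratio = 1.1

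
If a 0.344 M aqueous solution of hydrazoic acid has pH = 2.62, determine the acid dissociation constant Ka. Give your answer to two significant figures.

[H+] = 10^(-2.62) = 2.40 × 10^-3 M
At equilibrium [HA] = 0.344 − 2.40 × 10^-3 = 3.42 × 10^-1 M
Ka = [H+][A-]/[HA] = (2.40 × 10^-3)² / 3.42 × 10^-1 = 1.7 × 10^-5

Ka = 1.7 × 10^-5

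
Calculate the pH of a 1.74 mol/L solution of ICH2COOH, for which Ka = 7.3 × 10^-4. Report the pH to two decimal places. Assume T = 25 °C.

pH = 1.45

ICH2COOH ⇌ ICH2COO- + H+
Let x = [H+] at equilibrium. Ka = x²/(1.74 − x).
Neglecting x in the denominator: x = √(7.3 × 10^-4 × 1.74) = 3.56 × 10^-2 M
pH = −log[H+] = −log(3.56 × 10^-2) = 1.45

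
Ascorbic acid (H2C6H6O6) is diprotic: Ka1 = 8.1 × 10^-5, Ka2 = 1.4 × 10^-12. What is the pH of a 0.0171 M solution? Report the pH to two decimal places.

pH = 2.94

Ka1 ≫ Ka2, so treat the first dissociation as the only significant source of H+.
Ka1 = x²/(0.0171 − x) = 8.1 × 10^-5
Solving the quadratic: x = (−Ka1 + √(Ka1² + 4·Ka1·C₀))/2 = 1.14 × 10^-3 M
pH = −log(1.14 × 10^-3) = 2.94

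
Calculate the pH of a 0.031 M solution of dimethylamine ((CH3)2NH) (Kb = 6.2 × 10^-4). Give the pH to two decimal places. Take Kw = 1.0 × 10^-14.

pH = 11.61

(CH3)2NH + H2O ⇌ (CH3)2NH2+ + OH-
Kb = [OH-]²/(0.031 − [OH-]) = 6.2 × 10^-4
Here C₀/Kb ≈ 50, so the small-[OH-] approximation fails. Use the quadratic:
[OH-] = [−0.00062 + √(0.00062² + 7.69e-05)]/2 = 4.09 × 10^-3 M
pOH = −log(4.09 × 10^-3) = 2.39; pH = 14.00 − 2.39 = 11.61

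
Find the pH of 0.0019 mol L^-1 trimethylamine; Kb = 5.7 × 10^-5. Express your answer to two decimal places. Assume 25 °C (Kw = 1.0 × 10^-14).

(CH3)3N + H2O ⇌ (CH3)3NH+ + OH-
From the ICE table, Kb = x²/(0.0019 − x) = 5.7 × 10^-5.
Here C₀/Kb ≈ 33.3, so the small-x approximation fails. Use the quadratic:
x = [−5.7e-05 + √(5.7e-05² + 4.33e-07)]/2 = 3.02 × 10^-4 M
pOH = −log(3.02 × 10^-4) = 3.52; pH = 14.00 − 3.52 = 10.48

pH = 10.48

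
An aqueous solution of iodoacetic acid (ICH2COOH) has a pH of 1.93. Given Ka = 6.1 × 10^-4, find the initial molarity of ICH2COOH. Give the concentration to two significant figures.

C₀ = 2.4 × 10^-1 M

[H+] = 10^(-1.93) = 1.17 × 10^-2 M = x
Ka = x²/(C₀ − x) ⇒ C₀ = x + x²/Ka
C₀ = 1.17 × 10^-2 + (1.17 × 10^-2)²/(6.1 × 10^-4) = 2.36 × 10^-1 M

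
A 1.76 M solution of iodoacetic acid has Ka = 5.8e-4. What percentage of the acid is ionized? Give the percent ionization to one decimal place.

ICH2COOH ⇌ ICH2COO- + H+; let x = [H+] at equilibrium.
x ≈ √(Ka·C₀) = √(5.8 × 10^-4 × 1.76) = 3.19 × 10^-2 M
Fraction ionized = 3.19 × 10^-2 / 1.76 = 0.0181 → 1.8%

1.8%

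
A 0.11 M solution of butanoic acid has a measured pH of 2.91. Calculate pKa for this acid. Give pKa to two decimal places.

pKa = 4.86

[H+] = 10^(-2.91) = 1.23 × 10^-3 M
At equilibrium [HA] = 0.11 − 1.23 × 10^-3 = 1.09 × 10^-1 M
Ka = [H+][A-]/[HA] = (1.23 × 10^-3)² / 1.09 × 10^-1 = 1.39 × 10^-5
pKa = -log(1.39 × 10^-5) = 4.86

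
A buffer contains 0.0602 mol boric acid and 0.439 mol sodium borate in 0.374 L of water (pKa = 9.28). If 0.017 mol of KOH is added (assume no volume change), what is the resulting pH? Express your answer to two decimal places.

After neutralization: n(B(OH)3) = 0.0432 mol, n(B(OH)4-) = 0.456 mol.
pH = pKa + log(n_B(OH)4-/n_B(OH)3) = 9.28 + log(0.456/0.0432) = 9.28 + (+1.023)

pH = 10.30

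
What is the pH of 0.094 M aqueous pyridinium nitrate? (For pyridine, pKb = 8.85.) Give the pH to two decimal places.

C5H5NH+ is the conjugate acid of the weak base C5H5N.
Kb = 10^(−8.85) = 1.41 × 10^-9
Ka = Kw/Kb = 1.0×10^-14 / 1.41 × 10^-9 = 7.09 × 10^-6
Ka = [H+]²/(0.094 − [H+]) = 7.09 × 10^-6
Assume [H+] ≪ 0.094: [H+] ≈ √(7.09 × 10^-6 × 0.094) = 8.16 × 10^-4 M
pH = −log[H+] = −log(8.16 × 10^-4) = 3.09

pH = 3.09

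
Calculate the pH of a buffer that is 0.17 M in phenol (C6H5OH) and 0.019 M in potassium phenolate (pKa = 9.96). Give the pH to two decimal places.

Using pH = pKa + log([base]/[acid]) with [base]/[acid] = 0.019/0.17:
pH = 9.96 + (-0.952) = 9.01

pH = 9.01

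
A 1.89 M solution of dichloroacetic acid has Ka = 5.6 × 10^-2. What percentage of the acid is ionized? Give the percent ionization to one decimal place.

15.8%

Cl2CHCOOH ⇌ Cl2CHCOO- + H+; let x = [H+] at equilibrium.
Solve x² + 0.056x − 0.106 = 0 → x = 2.99 × 10^-1 M
% ionization = x/C₀ × 100% = 2.99 × 10^-1/1.89 × 100% = 15.8%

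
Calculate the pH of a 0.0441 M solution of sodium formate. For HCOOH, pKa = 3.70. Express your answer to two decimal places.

HCOO- is the conjugate base of the weak acid HCOOH.
Ka = 10^(−3.70) = 2.00 × 10^-4
Kb = Kw/Ka = 1.0×10^-14 / 2.00 × 10^-4 = 5.00 × 10^-11
Kb = [OH-]²/(0.0441 − [OH-]) = 5.00 × 10^-11
Assume [OH-] ≪ 0.0441: [OH-] ≈ √(5.00 × 10^-11 × 0.0441) = 1.48 × 10^-6 M
pOH = −log(1.48 × 10^-6) = 5.83; pH = 14.00 − 5.83 = 8.17

pH = 8.17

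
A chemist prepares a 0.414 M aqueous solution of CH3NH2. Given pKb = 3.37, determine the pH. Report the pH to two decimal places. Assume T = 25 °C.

pH = 12.12

CH3NH2 + H2O ⇌ CH3NH3+ + OH-
Kb = 10^(−3.37) = 4.27 × 10^-4
Let x = [OH-] at equilibrium. Kb = x²/(0.414 − x).
Since Kb ≪ C₀, x ≈ √(Kb·C₀) = 1.33 × 10^-2 M.
Check: 3.2% ionized — well under 5%, approximation valid.
pOH = −log(1.33 × 10^-2) = 1.88; pH = 14.00 − 1.88 = 12.12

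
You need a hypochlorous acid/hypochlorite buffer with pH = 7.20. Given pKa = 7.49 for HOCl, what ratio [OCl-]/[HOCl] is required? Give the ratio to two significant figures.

pH = pKa + log(r) ⇒ log(r) = 7.20 − 7.49 = -0.29
r = [OCl-]/[HOCl] = 10^(-0.29) = 0.513

ratio = 0.51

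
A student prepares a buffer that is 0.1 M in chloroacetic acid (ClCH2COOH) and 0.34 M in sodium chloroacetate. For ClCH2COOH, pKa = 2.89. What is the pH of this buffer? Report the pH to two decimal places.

pH = 3.42

Henderson–Hasselbalch: pH = pKa + log([ClCH2COO-]/[ClCH2COOH]) = 2.89 + log(0.34/0.1)
pH = 2.89 + (+0.531) = 3.42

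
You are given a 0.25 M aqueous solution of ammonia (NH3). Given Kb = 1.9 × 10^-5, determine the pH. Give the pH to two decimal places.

NH3 + H2O ⇌ NH4+ + OH-
Kb = [OH-]²/(0.25 − [OH-]) = 1.9 × 10^-5
Assume [OH-] ≪ 0.25: [OH-] ≈ √(1.9 × 10^-5 × 0.25) = 2.18 × 10^-3 M
pOH = 2.66, so pH = 14.00 − pOH = 11.34

pH = 11.34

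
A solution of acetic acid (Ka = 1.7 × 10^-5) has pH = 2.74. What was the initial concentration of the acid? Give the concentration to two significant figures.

C₀ = 2.0 × 10^-1 M

[H+] = 10^(-2.74) = 1.82 × 10^-3 M = x
Ka = x²/(C₀ − x) ⇒ C₀ = x + x²/Ka
C₀ = 1.82 × 10^-3 + (1.82 × 10^-3)²/(1.7 × 10^-5) = 1.97 × 10^-1 M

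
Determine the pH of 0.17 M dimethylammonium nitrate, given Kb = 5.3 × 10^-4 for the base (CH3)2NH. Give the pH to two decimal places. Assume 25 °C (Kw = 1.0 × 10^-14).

pH = 5.75

(CH3)2NH2+ is the conjugate acid of the weak base (CH3)2NH.
Ka = Kw/Kb = 1.0×10^-14 / 5.3 × 10^-4 = 1.89 × 10^-11
From the ICE table, Ka = [H+]²/(0.17 − [H+]) = 1.89 × 10^-11.
Neglecting [H+] in the denominator: [H+] = √(1.89 × 10^-11 × 0.17) = 1.79 × 10^-6 M
([H+]/C₀ = 0.0011% < 5%, so the approximation holds.)
pH = −log[H+] = −log(1.79 × 10^-6) = 5.75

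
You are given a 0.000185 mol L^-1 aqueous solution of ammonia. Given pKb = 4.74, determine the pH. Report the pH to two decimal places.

NH3 + H2O ⇌ NH4+ + OH-
Kb = 10^(−4.74) = 1.82 × 10^-5
From the ICE table, Kb = x²/(0.000185 − x) = 1.82 × 10^-5.
x is not negligible relative to C₀; solve x² + 1.82e-05·x − 3.37e-09 = 0.
x = [−1.82e-05 + √(1.82e-05² + 1.35e-08)]/2 = 4.96 × 10^-5 M
pOH = −log(4.96 × 10^-5) = 4.30; pH = 14.00 − 4.30 = 9.70

pH = 9.70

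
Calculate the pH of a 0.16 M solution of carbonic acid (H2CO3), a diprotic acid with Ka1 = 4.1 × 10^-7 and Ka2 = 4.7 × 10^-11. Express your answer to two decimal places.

pH = 3.59

Ka1 ≫ Ka2, so treat the first dissociation as the only significant source of H+.
Ka1 = x²/(0.16 − x) = 4.1 × 10^-7
x ≈ √(4.1 × 10^-7 × 0.16) = 2.56 × 10^-4 M
pH = −log(2.56 × 10^-4) = 3.59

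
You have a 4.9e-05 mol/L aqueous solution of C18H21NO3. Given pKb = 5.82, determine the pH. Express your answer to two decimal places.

C18H21NO3 + H2O ⇌ C18H22NO3+ + OH-
Kb = 10^(−5.82) = 1.51 × 10^-6
From the ICE table, Kb = x²/(4.9e-05 − x) = 1.51 × 10^-6.
Here C₀/Kb ≈ 32.5, so the small-x approximation fails. Use the quadratic:
x = [−1.51e-06 + √(1.51e-06² + 2.96e-10)]/2 = 7.88 × 10^-6 M
pOH = −log(7.88 × 10^-6) = 5.10; pH = 14.00 − 5.10 = 8.90

pH = 8.90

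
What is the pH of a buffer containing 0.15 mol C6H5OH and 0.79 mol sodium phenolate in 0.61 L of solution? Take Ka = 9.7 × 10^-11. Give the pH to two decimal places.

pKa = −log(9.7 × 10^-11) = 10.013
pH = pKa + log([A⁻]/[HA]) = 10.013 + log(0.79/0.15)
pH = 10.013 + (+0.722) = 10.73

pH = 10.73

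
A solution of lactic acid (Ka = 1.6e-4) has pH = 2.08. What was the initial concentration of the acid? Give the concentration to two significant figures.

C₀ = 4.4 × 10^-1 M

[H+] = 10^(-2.08) = 8.32 × 10^-3 M = x
Ka = x²/(C₀ − x) ⇒ C₀ = x + x²/Ka
C₀ = 8.32 × 10^-3 + (8.32 × 10^-3)²/(1.6 × 10^-4) = 4.41 × 10^-1 M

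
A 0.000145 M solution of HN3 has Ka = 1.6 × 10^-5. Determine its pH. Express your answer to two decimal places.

HN3 ⇌ N3- + H+
Let x = [H+] at equilibrium. Ka = x²/(0.000145 − x).
x is not negligible relative to C₀; solve x² + 1.6e-05·x − 2.32e-09 = 0.
x = [−1.6e-05 + √(1.6e-05² + 9.28e-09)]/2 = 4.08 × 10^-5 M
pH = −log[H+] = −log(4.08 × 10^-5) = 4.39

pH = 4.39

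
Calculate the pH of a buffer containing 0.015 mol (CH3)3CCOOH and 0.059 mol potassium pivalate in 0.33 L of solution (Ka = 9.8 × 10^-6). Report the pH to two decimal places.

pH = 5.60

pKa = −log(9.8 × 10^-6) = 5.009
Using pH = pKa + log([base]/[acid]) with [base]/[acid] = 0.059/0.015:
pH = 5.009 + (+0.595) = 5.60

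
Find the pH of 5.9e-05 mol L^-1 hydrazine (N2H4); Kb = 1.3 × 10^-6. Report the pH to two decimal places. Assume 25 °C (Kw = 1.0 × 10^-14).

pH = 8.91

N2H4 + H2O ⇌ N2H5+ + OH-
From the ICE table, Kb = [OH-]²/(5.9e-05 − [OH-]) = 1.3 × 10^-6.
[OH-] is not negligible relative to C₀; solve [OH-]² + 1.3e-06·[OH-] − 7.67e-11 = 0.
[OH-] = [−1.3e-06 + √(1.3e-06² + 3.07e-10)]/2 = 8.13 × 10^-6 M
pOH = −log(8.13 × 10^-6) = 5.09; pH = 14.00 − 5.09 = 8.91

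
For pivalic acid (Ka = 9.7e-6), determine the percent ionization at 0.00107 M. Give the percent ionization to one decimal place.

9.1%

(CH3)3CCOOH ⇌ (CH3)3CCOO- + H+; let x = [H+] at equilibrium.
Ka = x²/(C₀ − x); solving the quadratic gives x = 9.71 × 10^-5 M.
% ionization = x/C₀ × 100% = 9.71 × 10^-5/0.00107 × 100% = 9.1%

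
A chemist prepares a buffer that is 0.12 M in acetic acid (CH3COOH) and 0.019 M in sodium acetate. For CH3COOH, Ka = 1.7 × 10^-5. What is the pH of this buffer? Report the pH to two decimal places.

pH = 3.97

pKa = −log(1.7 × 10^-5) = 4.770
Henderson–Hasselbalch: pH = pKa + log([CH3COO-]/[CH3COOH]) = 4.770 + log(0.019/0.12)
pH = 4.770 + (-0.800) = 3.97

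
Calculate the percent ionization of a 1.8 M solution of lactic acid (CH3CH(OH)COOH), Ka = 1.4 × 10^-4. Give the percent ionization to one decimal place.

0.9%

CH3CH(OH)COOH ⇌ CH3CH(OH)COO- + H+; let x = [H+] at equilibrium.
x ≈ √(Ka·C₀) = √(1.4 × 10^-4 × 1.8) = 1.59 × 10^-2 M
% ionization = x/C₀ × 100% = 1.59 × 10^-2/1.8 × 100% = 0.9%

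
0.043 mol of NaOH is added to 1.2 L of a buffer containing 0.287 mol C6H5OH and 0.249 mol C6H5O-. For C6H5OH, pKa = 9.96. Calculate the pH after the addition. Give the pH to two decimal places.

OH- converts C6H5OH to C6H5O-: C6H5OH → 0.244 mol, C6H5O- → 0.292 mol.
pH = pKa + log([A⁻]/[HA]) = 9.96 + log(0.292/0.244) = 9.96 +0.078

pH = 10.04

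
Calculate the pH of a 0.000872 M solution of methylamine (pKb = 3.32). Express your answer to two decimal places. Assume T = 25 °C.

pH = 10.65

CH3NH2 + H2O ⇌ CH3NH3+ + OH-
Kb = 10^(−3.32) = 4.79 × 10^-4
Kb = [OH-]²/(0.000872 − [OH-]) = 4.79 × 10^-4
The 5% rule fails; solving [OH-]² + Kb·[OH-] − Kb·C₀ = 0 exactly:
[OH-] = (−Kb + √(Kb² + 4·Kb·C₀))/2 = 4.50 × 10^-4 M
pOH = −log(4.50 × 10^-4) = 3.35; pH = 14.00 − 3.35 = 10.65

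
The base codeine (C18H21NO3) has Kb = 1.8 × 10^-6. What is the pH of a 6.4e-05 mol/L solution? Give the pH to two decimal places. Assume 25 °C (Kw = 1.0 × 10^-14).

C18H21NO3 + H2O ⇌ C18H22NO3+ + OH-
Kb = [OH-]²/(6.4e-05 − [OH-]) = 1.8 × 10^-6
The 5% rule fails; solving [OH-]² + Kb·[OH-] − Kb·C₀ = 0 exactly:
[OH-] = (−Kb + √(Kb² + 4·Kb·C₀))/2 = 9.87 × 10^-6 M
pOH = −log(9.87 × 10^-6) = 5.01; pH = 14.00 − 5.01 = 8.99

pH = 8.99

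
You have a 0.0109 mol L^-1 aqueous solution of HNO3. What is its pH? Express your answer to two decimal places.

pH = 1.96

HNO3 is a strong acid and dissociates completely, so [H+] = 0.0109 M.
pH = -log(0.0109) = 1.96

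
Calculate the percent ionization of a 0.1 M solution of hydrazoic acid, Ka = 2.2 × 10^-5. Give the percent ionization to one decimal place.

1.5%

HN3 ⇌ N3- + H+; let x = [H+] at equilibrium.
x ≈ √(Ka·C₀) = √(2.2 × 10^-5 × 0.1) = 1.48 × 10^-3 M
Fraction ionized = 1.48 × 10^-3 / 0.1 = 0.0148 → 1.5%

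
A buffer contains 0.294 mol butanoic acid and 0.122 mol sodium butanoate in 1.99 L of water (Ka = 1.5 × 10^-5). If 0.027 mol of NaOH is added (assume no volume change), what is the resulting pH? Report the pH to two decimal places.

After neutralization: n(CH3(CH2)2COOH) = 0.267 mol, n(CH3(CH2)2COO-) = 0.149 mol.
pKa = −log(1.5 × 10^-5) = 4.824
pH = pKa + log(n_CH3(CH2)2COO-/n_CH3(CH2)2COOH) = 4.824 + log(0.149/0.267) = 4.824 + (-0.253)

pH = 4.57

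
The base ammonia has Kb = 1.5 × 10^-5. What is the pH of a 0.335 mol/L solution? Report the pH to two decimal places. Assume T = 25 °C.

NH3 + H2O ⇌ NH4+ + OH-
Kb = x²/(0.335 − x) = 1.5 × 10^-5
Assume x ≪ 0.335: x ≈ √(1.5 × 10^-5 × 0.335) = 2.24 × 10^-3 M
pOH = −log(2.24 × 10^-3) = 2.65; pH = 14.00 − 2.65 = 11.35

pH = 11.35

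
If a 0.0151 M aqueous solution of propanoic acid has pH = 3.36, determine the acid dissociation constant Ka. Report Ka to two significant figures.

Ka = 1.3 × 10^-5

[H+] = 10^(-3.36) = 4.37 × 10^-4 M
At equilibrium [HA] = 0.0151 − 4.37 × 10^-4 = 1.47 × 10^-2 M
Ka = [H+][A-]/[HA] = (4.37 × 10^-4)² / 1.47 × 10^-2 = 1.3 × 10^-5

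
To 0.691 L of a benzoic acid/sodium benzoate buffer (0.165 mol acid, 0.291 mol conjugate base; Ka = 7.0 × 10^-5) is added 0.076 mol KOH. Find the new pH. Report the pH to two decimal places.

pH = 4.77

OH- converts C6H5COOH to C6H5COO-: C6H5COOH → 0.089 mol, C6H5COO- → 0.367 mol.
pKa = −log(7.0 × 10^-5) = 4.155
pH = pKa + log(n_C6H5COO-/n_C6H5COOH) = 4.155 + log(0.367/0.089) = 4.155 + (+0.615)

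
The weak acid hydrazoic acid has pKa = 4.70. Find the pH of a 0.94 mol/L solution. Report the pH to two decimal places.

HN3 ⇌ N3- + H+
Ka = 10^(−4.70) = 2.00 × 10^-5
Let x = [H+] at equilibrium. Ka = x²/(0.94 − x).
Neglecting x in the denominator: x = √(2.00 × 10^-5 × 0.94) = 4.34 × 10^-3 M
(x/C₀ = 0.46% < 5%, so the approximation holds.)
pH = −log(4.34 × 10^-3) = 2.36

pH = 2.36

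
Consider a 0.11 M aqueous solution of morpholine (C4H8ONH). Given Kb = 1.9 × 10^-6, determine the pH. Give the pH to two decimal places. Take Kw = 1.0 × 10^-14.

pH = 10.66

C4H8ONH + H2O ⇌ C4H8ONH2+ + OH-
Kb = x²/(0.11 − x) = 1.9 × 10^-6
Neglecting x in the denominator: x = √(1.9 × 10^-6 × 0.11) = 4.57 × 10^-4 M
pOH = 3.34, so pH = 14.00 − pOH = 10.66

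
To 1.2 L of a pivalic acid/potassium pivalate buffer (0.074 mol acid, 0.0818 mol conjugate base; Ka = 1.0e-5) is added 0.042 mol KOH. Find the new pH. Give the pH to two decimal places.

pH = 5.59

After neutralization: n((CH3)3CCOOH) = 0.032 mol, n((CH3)3CCOO-) = 0.124 mol.
pKa = −log(1.0 × 10^-5) = 5.000
pH = pKa + log([A⁻]/[HA]) = 5.000 + log(0.124/0.032) = 5.000 +0.588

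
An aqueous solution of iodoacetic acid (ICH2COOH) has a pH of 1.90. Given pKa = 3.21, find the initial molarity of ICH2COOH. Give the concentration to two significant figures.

C₀ = 2.7 × 10^-1 M

[H+] = 10^(-1.90) = 1.26 × 10^-2 M = x
Ka = 10^(−3.21) = 6.17 × 10^-4
Ka = x²/(C₀ − x) ⇒ C₀ = x + x²/Ka
C₀ = 1.26 × 10^-2 + (1.26 × 10^-2)²/(6.17 × 10^-4) = 2.70 × 10^-1 M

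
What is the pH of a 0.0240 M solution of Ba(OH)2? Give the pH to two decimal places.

Ba(OH)2 is a strong base (each formula unit releases 2 OH-); [OH-] = 0.048 M.
pOH = -log(0.048) = 1.32
pH = 14.00 - 1.32 = 12.68

pH = 12.68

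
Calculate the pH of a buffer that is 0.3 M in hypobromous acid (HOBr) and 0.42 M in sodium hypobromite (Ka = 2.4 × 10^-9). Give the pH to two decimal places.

pH = 8.77

pKa = −log(2.4 × 10^-9) = 8.620
Henderson–Hasselbalch: pH = pKa + log([OBr-]/[HOBr]) = 8.620 + log(0.42/0.3)
pH = 8.620 + (+0.146) = 8.77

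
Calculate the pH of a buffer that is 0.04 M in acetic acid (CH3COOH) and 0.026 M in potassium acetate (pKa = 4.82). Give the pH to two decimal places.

pH = pKa + log([A⁻]/[HA]) = 4.82 + log(0.026/0.04)
pH = 4.82 + (-0.187) = 4.63

pH = 4.63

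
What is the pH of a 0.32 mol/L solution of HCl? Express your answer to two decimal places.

HCl is a strong acid and dissociates completely, so [H+] = 0.32 M.
pH = -log(0.32) = 0.49

pH = 0.49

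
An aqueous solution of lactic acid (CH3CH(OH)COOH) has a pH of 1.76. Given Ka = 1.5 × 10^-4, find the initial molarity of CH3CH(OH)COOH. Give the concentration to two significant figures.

[H+] = 10^(-1.76) = 1.74 × 10^-2 M = x
Ka = x²/(C₀ − x) ⇒ C₀ = x + x²/Ka
C₀ = 1.74 × 10^-2 + (1.74 × 10^-2)²/(1.5 × 10^-4) = 2.04 M

C₀ = 2.0 M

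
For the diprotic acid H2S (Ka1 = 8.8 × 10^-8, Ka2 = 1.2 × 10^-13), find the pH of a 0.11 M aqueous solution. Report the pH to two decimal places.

Ka1 ≫ Ka2, so treat the first dissociation as the only significant source of H+.
Ka1 = x²/(0.11 − x) = 8.8 × 10^-8
x ≈ √(8.8 × 10^-8 × 0.11) = 9.84 × 10^-5 M
pH = −log(9.84 × 10^-5) = 4.01

pH = 4.01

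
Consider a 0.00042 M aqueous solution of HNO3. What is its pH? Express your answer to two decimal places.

pH = 3.38

HNO3 is a strong acid and dissociates completely, so [H+] = 0.00042 M.
pH = -log(0.00042) = 3.38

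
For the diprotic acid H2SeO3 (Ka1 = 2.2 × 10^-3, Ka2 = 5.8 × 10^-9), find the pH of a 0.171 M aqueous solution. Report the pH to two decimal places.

Since Ka1 ≫ Ka2, the first ionization dominates [H+].
Ka1 = x²/(0.171 − x) = 2.2 × 10^-3
Solving the quadratic: x = (−Ka1 + √(Ka1² + 4·Ka1·C₀))/2 = 1.83 × 10^-2 M
pH = −log(1.83 × 10^-2) = 1.74

pH = 1.74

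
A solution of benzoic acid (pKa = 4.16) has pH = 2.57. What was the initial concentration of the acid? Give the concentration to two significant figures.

C₀ = 1.1 × 10^-1 M

[H+] = 10^(-2.57) = 2.69 × 10^-3 M = x
Ka = 10^(−4.16) = 6.92 × 10^-5
Ka = x²/(C₀ − x) ⇒ C₀ = x + x²/Ka
C₀ = 2.69 × 10^-3 + (2.69 × 10^-3)²/(6.92 × 10^-5) = 1.07 × 10^-1 M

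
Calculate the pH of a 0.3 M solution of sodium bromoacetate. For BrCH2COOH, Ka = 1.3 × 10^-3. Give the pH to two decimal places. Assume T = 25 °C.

BrCH2COO- is the conjugate base of the weak acid BrCH2COOH.
Kb = Kw/Ka = 1.0×10^-14 / 1.3 × 10^-3 = 7.69 × 10^-12
From the ICE table, Kb = [OH-]²/(0.3 − [OH-]) = 7.69 × 10^-12.
Since Kb ≪ C₀, [OH-] ≈ √(Kb·C₀) = 1.52 × 10^-6 M.
Check: 0.00051% ionized — well under 5%, approximation valid.
pOH = 5.82, so pH = 14.00 − pOH = 8.18

pH = 8.18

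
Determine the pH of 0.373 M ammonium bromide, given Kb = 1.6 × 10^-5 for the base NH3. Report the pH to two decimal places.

NH4+ is the conjugate acid of the weak base NH3.
Ka = Kw/Kb = 1.0×10^-14 / 1.6 × 10^-5 = 6.25 × 10^-10
Ka = x²/(0.373 − x) = 6.25 × 10^-10
Assume x ≪ 0.373: x ≈ √(6.25 × 10^-10 × 0.373) = 1.53 × 10^-5 M
pH = −log[H+] = −log(1.53 × 10^-5) = 4.82

pH = 4.82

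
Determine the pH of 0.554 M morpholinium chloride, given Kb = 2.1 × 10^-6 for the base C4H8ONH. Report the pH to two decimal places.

C4H8ONH2+ is the conjugate acid of the weak base C4H8ONH.
Ka = Kw/Kb = 1.0×10^-14 / 2.1 × 10^-6 = 4.76 × 10^-9
Ka = [H+]²/(0.554 − [H+]) = 4.76 × 10^-9
Since Ka ≪ C₀, [H+] ≈ √(Ka·C₀) = 5.14 × 10^-5 M.
pH = −log[H+] = −log(5.14 × 10^-5) = 4.29

pH = 4.29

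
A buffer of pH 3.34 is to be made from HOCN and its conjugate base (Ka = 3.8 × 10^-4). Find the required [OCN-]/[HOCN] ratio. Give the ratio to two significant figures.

pKa = -log(3.8 × 10^-4) = 3.420
pH = pKa + log(r) ⇒ log(r) = 3.34 − 3.420 = -0.080
r = [OCN-]/[HOCN] = 10^(-0.080) = 0.832

ratio = 0.83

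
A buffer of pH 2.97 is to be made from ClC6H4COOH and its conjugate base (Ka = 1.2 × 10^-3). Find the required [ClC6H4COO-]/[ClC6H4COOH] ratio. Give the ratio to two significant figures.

ratio = 1.1

pKa = -log(1.2 × 10^-3) = 2.921
pH = pKa + log(r) ⇒ log(r) = 2.97 − 2.921 = +0.049
r = [ClC6H4COO-]/[ClC6H4COOH] = 10^(+0.049) = 1.12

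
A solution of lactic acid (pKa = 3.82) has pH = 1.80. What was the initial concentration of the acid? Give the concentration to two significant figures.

[H+] = 10^(-1.80) = 1.58 × 10^-2 M = x
Ka = 10^(−3.82) = 1.51 × 10^-4
Ka = x²/(C₀ − x) ⇒ C₀ = x + x²/Ka
C₀ = 1.58 × 10^-2 + (1.58 × 10^-2)²/(1.51 × 10^-4) = 1.67 M

C₀ = 1.7 M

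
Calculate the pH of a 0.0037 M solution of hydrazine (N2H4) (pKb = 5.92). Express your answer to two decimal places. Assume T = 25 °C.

N2H4 + H2O ⇌ N2H5+ + OH-
Kb = 10^(−5.92) = 1.20 × 10^-6
From the ICE table, Kb = [OH-]²/(0.0037 − [OH-]) = 1.20 × 10^-6.
Assume [OH-] ≪ 0.0037: [OH-] ≈ √(1.20 × 10^-6 × 0.0037) = 6.66 × 10^-5 M
Check: 1.8% ionized — well under 5%, approximation valid.
pOH = −log(6.66 × 10^-5) = 4.18; pH = 14.00 − 4.18 = 9.82

pH = 9.82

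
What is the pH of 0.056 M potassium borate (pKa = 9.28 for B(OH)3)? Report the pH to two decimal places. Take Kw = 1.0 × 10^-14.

pH = 11.01

B(OH)4- is the conjugate base of the weak acid B(OH)3.
Ka = 10^(−9.28) = 5.25 × 10^-10
Kb = Kw/Ka = 1.0×10^-14 / 5.25 × 10^-10 = 1.90 × 10^-5
Let x = [OH-] at equilibrium. Kb = x²/(0.056 − x).
Neglecting x in the denominator: x = √(1.90 × 10^-5 × 0.056) = 1.03 × 10^-3 M
pOH = 2.99, so pH = 14.00 − pOH = 11.01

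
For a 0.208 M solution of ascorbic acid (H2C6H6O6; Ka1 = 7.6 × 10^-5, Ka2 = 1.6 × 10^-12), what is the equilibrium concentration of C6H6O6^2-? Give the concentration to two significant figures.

1.6 × 10^-12 M

First ionization gives [H+] ≈ [HC6H6O6-] = 3.98 × 10^-3 M.
Second step: Ka2 = [H+][C6H6O6^2-]/[HC6H6O6-] ≈ [C6H6O6^2-] (since [H+] ≈ [HC6H6O6-]).
So [C6H6O6^2-] ≈ Ka2.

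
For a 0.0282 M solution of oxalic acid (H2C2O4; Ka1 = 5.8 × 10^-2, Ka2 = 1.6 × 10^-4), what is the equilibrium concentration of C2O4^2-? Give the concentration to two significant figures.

First ionization gives [H+] ≈ [HC2O4-] = 2.08 × 10^-2 M.
Second step: Ka2 = [H+][C2O4^2-]/[HC2O4-] ≈ [C2O4^2-] (since [H+] ≈ [HC2O4-]).
So [C2O4^2-] ≈ Ka2.

1.6 × 10^-4 M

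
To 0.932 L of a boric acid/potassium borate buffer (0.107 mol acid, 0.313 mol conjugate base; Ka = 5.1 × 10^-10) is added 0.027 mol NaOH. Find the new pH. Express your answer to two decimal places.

OH- converts B(OH)3 to B(OH)4-: B(OH)3 → 0.08 mol, B(OH)4- → 0.34 mol.
pKa = −log(5.1 × 10^-10) = 9.292
pH = pKa + log(n_B(OH)4-/n_B(OH)3) = 9.292 + log(0.34/0.08) = 9.292 + (+0.628)

pH = 9.92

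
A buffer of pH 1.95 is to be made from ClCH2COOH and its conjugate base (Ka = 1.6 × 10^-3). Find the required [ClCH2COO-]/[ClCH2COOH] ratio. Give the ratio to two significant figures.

pKa = -log(1.6 × 10^-3) = 2.796
pH = pKa + log(r) ⇒ log(r) = 1.95 − 2.796 = -0.846
r = [ClCH2COO-]/[ClCH2COOH] = 10^(-0.846) = 0.143

ratio = 0.14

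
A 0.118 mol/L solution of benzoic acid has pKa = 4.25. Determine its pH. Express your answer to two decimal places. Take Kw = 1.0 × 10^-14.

pH = 2.59

C6H5COOH ⇌ C6H5COO- + H+
Ka = 10^(−4.25) = 5.62 × 10^-5
Ka = x²/(0.118 − x) = 5.62 × 10^-5
Neglecting x in the denominator: x = √(5.62 × 10^-5 × 0.118) = 2.58 × 10^-3 M
pH = −log(2.58 × 10^-3) = 2.59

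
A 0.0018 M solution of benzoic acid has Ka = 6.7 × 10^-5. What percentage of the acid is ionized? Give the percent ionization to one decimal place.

17.5%

C6H5COOH ⇌ C6H5COO- + H+; let x = [H+] at equilibrium.
Ka = x²/(C₀ − x); solving the quadratic gives x = 3.15 × 10^-4 M.
% ionization = x/C₀ × 100% = 3.15 × 10^-4/0.0018 × 100% = 17.5%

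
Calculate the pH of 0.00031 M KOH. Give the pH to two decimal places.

KOH is a strong base; [OH-] = 0.00031 M.
pOH = -log(0.00031) = 3.51
pH = 14.00 - 3.51 = 10.49

pH = 10.49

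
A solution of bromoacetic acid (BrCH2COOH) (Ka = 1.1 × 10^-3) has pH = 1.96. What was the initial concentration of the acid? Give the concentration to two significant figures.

[H+] = 10^(-1.96) = 1.10 × 10^-2 M = x
Ka = x²/(C₀ − x) ⇒ C₀ = x + x²/Ka
C₀ = 1.10 × 10^-2 + (1.10 × 10^-2)²/(1.1 × 10^-3) = 1.21 × 10^-1 M

C₀ = 1.2 × 10^-1 M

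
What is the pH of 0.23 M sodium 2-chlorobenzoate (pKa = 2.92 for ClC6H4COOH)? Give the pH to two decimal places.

ClC6H4COO- is the conjugate base of the weak acid ClC6H4COOH.
Ka = 10^(−2.92) = 1.20 × 10^-3
Kb = Kw/Ka = 1.0×10^-14 / 1.20 × 10^-3 = 8.33 × 10^-12
From the ICE table, Kb = [OH-]²/(0.23 − [OH-]) = 8.33 × 10^-12.
Neglecting [OH-] in the denominator: [OH-] = √(8.33 × 10^-12 × 0.23) = 1.38 × 10^-6 M
Check: 0.0006% ionized — well under 5%, approximation valid.
pOH = 5.86, so pH = 14.00 − pOH = 8.14

pH = 8.14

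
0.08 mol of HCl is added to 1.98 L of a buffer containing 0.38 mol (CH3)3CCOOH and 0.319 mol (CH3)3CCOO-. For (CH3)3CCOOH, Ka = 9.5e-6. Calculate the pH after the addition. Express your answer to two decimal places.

pH = 4.74

After neutralization: n((CH3)3CCOOH) = 0.46 mol, n((CH3)3CCOO-) = 0.239 mol.
pKa = −log(9.5 × 10^-6) = 5.022
pH = pKa + log([A⁻]/[HA]) = 5.022 + log(0.239/0.46) = 5.022 -0.284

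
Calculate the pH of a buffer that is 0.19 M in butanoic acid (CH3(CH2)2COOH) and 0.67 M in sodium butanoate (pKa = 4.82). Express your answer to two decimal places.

pH = 5.37

Using pH = pKa + log([base]/[acid]) with [base]/[acid] = 0.67/0.19:
pH = 4.82 + (+0.547) = 5.37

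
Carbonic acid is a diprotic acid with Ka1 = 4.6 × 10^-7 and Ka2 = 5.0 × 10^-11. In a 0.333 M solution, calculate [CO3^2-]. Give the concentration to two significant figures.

5.0 × 10^-11 M

First ionization gives [H+] ≈ [HCO3-] = 3.91 × 10^-4 M.
Second step: Ka2 = [H+][CO3^2-]/[HCO3-] ≈ [CO3^2-] (since [H+] ≈ [HCO3-]).
So [CO3^2-] ≈ Ka2.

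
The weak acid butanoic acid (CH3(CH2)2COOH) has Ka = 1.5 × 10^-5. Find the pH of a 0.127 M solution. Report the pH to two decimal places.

CH3(CH2)2COOH ⇌ CH3(CH2)2COO- + H+
From the ICE table, Ka = x²/(0.127 − x) = 1.5 × 10^-5.
Neglecting x in the denominator: x = √(1.5 × 10^-5 × 0.127) = 1.38 × 10^-3 M
pH = −log(1.38 × 10^-3) = 2.86

pH = 2.86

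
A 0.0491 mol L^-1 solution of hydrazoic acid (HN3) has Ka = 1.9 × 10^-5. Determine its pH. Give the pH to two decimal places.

pH = 3.02

HN3 ⇌ N3- + H+
Let x = [H+] at equilibrium. Ka = x²/(0.0491 − x).
Since Ka ≪ C₀, x ≈ √(Ka·C₀) = 9.66 × 10^-4 M.
pH = −log(9.66 × 10^-4) = 3.02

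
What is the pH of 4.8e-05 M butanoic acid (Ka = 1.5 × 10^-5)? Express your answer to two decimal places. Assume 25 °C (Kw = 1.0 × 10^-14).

pH = 4.69

CH3(CH2)2COOH ⇌ CH3(CH2)2COO- + H+
Let x = [H+] at equilibrium. Ka = x²/(4.8e-05 − x).
Here C₀/Ka ≈ 3.2, so the small-x approximation fails. Use the quadratic:
x = [−1.5e-05 + √(1.5e-05² + 2.88e-09)]/2 = 2.04 × 10^-5 M
pH = −log[H+] = −log(2.04 × 10^-5) = 4.69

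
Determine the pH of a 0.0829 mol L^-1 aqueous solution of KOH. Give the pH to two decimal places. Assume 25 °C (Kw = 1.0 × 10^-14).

pH = 12.92

KOH is a strong base; [OH-] = 0.0829 M.
pOH = -log(0.0829) = 1.08
pH = 14.00 - 1.08 = 12.92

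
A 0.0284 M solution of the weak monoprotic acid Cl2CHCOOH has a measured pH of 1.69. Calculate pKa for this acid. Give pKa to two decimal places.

pKa = 1.28

[H+] = 10^(-1.69) = 2.04 × 10^-2 M
At equilibrium [HA] = 0.0284 − 2.04 × 10^-2 = 8.00 × 10^-3 M
Ka = [H+][A-]/[HA] = (2.04 × 10^-2)² / 8.00 × 10^-3 = 5.20 × 10^-2
pKa = -log(5.20 × 10^-2) = 1.28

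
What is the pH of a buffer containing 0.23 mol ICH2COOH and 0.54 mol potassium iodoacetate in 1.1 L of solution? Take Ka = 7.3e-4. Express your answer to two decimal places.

pH = 3.51

pKa = −log(7.3 × 10^-4) = 3.137
Using pH = pKa + log([base]/[acid]) with [base]/[acid] = 0.54/0.23:
pH = 3.137 + (+0.371) = 3.51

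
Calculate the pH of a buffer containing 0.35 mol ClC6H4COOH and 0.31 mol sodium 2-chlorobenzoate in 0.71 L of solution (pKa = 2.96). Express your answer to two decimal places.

Using pH = pKa + log([base]/[acid]) with [base]/[acid] = 0.31/0.35:
pH = 2.96 + (-0.053) = 2.91

pH = 2.91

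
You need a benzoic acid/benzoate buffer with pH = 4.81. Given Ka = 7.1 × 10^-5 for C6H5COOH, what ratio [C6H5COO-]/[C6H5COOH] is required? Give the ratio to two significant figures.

ratio = 4.6

pKa = -log(7.1 × 10^-5) = 4.149
pH = pKa + log(r) ⇒ log(r) = 4.81 − 4.149 = +0.661
r = [C6H5COO-]/[C6H5COOH] = 10^(+0.661) = 4.58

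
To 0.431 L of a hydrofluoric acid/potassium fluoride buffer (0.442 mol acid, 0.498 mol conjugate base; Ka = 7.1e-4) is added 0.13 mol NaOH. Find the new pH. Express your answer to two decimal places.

pH = 3.45

After neutralization: n(HF) = 0.312 mol, n(F-) = 0.628 mol.
pKa = −log(7.1 × 10^-4) = 3.149
Henderson–Hasselbalch with mole ratio 0.628/0.312: pH = 3.149 + (+0.304)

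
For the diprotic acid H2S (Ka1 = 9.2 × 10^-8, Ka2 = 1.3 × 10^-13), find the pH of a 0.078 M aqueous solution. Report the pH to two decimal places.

pH = 4.07

Since Ka1 ≫ Ka2, the first ionization dominates [H+].
Ka1 = x²/(0.078 − x) = 9.2 × 10^-8
x ≈ √(9.2 × 10^-8 × 0.078) = 8.47 × 10^-5 M
pH = −log(8.47 × 10^-5) = 4.07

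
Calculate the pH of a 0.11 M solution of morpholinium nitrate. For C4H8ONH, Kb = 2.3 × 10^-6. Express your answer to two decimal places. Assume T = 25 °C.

pH = 4.66

C4H8ONH2+ is the conjugate acid of the weak base C4H8ONH.
Ka = Kw/Kb = 1.0×10^-14 / 2.3 × 10^-6 = 4.35 × 10^-9
Ka = [H+]²/(0.11 − [H+]) = 4.35 × 10^-9
Assume [H+] ≪ 0.11: [H+] ≈ √(4.35 × 10^-9 × 0.11) = 2.19 × 10^-5 M
pH = −log(2.19 × 10^-5) = 4.66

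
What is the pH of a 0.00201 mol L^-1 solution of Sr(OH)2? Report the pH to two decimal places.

pH = 11.60

Sr(OH)2 is a strong base (each formula unit releases 2 OH-); [OH-] = 0.00402 M.
pOH = -log(0.00402) = 2.40
pH = 14.00 - 2.40 = 11.60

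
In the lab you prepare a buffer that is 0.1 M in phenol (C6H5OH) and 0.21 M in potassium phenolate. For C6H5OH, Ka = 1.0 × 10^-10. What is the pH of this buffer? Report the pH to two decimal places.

pH = 10.32

pKa = −log(1.0 × 10^-10) = 10.000
Henderson–Hasselbalch: pH = pKa + log([C6H5O-]/[C6H5OH]) = 10.000 + log(0.21/0.1)
pH = 10.000 + (+0.322) = 10.32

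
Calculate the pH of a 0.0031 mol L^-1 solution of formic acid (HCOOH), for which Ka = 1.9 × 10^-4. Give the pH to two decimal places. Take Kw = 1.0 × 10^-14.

pH = 3.17

HCOOH ⇌ HCOO- + H+
From the ICE table, Ka = [H+]²/(0.0031 − [H+]) = 1.9 × 10^-4.
The 5% rule fails; solving [H+]² + Ka·[H+] − Ka·C₀ = 0 exactly:
[H+] = [−0.00019 + √(0.00019² + 2.36e-06)]/2 = 6.78 × 10^-4 M
pH = −log[H+] = −log(6.78 × 10^-4) = 3.17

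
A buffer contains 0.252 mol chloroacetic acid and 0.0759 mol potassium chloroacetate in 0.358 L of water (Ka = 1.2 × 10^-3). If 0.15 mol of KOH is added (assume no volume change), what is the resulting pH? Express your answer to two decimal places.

pH = 3.27

OH- converts ClCH2COOH to ClCH2COO-: ClCH2COOH → 0.102 mol, ClCH2COO- → 0.226 mol.
pKa = −log(1.2 × 10^-3) = 2.921
pH = pKa + log([A⁻]/[HA]) = 2.921 + log(0.226/0.102) = 2.921 +0.346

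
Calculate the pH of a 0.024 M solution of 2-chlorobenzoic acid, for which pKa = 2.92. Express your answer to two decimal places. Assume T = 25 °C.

ClC6H4COOH ⇌ ClC6H4COO- + H+
Ka = 10^(−2.92) = 1.20 × 10^-3
Let x = [H+] at equilibrium. Ka = x²/(0.024 − x).
x is not negligible relative to C₀; solve x² + 0.0012·x − 2.88e-05 = 0.
x = [−0.0012 + √(0.0012² + 0.000115)]/2 = 4.80 × 10^-3 M
pH = −log[H+] = −log(4.80 × 10^-3) = 2.32

pH = 2.32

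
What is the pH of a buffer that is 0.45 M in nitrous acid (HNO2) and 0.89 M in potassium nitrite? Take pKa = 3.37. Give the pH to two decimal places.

pH = pKa + log([A⁻]/[HA]) = 3.37 + log(0.89/0.45)
pH = 3.37 + (+0.296) = 3.67

pH = 3.67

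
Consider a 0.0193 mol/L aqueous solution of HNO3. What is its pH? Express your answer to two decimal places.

HNO3 is a strong acid and dissociates completely, so [H+] = 0.0193 M.
pH = -log(0.0193) = 1.71

pH = 1.71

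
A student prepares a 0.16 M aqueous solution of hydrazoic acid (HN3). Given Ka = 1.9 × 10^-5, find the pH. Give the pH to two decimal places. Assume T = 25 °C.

HN3 ⇌ N3- + H+
Ka = x²/(0.16 − x) = 1.9 × 10^-5
Neglecting x in the denominator: x = √(1.9 × 10^-5 × 0.16) = 1.74 × 10^-3 M
pH = −log(1.74 × 10^-3) = 2.76

pH = 2.76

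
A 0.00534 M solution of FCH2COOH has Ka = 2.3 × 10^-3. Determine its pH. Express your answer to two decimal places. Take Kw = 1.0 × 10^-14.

pH = 2.60

FCH2COOH ⇌ FCH2COO- + H+
Ka = [H+]²/(0.00534 − [H+]) = 2.3 × 10^-3
Here C₀/Ka ≈ 2.32, so the small-[H+] approximation fails. Use the quadratic:
[H+] = [−0.0023 + √(0.0023² + 4.91e-05)]/2 = 2.54 × 10^-3 M
pH = −log(2.54 × 10^-3) = 2.60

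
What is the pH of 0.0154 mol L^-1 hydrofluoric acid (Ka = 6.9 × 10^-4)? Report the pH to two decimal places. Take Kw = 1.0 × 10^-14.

pH = 2.53

HF ⇌ F- + H+
From the ICE table, Ka = [H+]²/(0.0154 − [H+]) = 6.9 × 10^-4.
[H+] is not negligible relative to C₀; solve [H+]² + 0.00069·[H+] − 1.06e-05 = 0.
[H+] = [−0.00069 + √(0.00069² + 4.25e-05)]/2 = 2.93 × 10^-3 M
pH = −log[H+] = −log(2.93 × 10^-3) = 2.53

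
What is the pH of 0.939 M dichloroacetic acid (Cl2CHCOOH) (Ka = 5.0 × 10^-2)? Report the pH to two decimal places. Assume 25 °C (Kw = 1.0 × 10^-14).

pH = 0.71

Cl2CHCOOH ⇌ Cl2CHCOO- + H+
From the ICE table, Ka = [H+]²/(0.939 − [H+]) = 5.0 × 10^-2.
[H+] is not negligible relative to C₀; solve [H+]² + 0.05·[H+] − 0.0469 = 0.
[H+] = [−0.05 + √(0.05² + 0.188)]/2 = 1.93 × 10^-1 M
pH = −log(1.93 × 10^-1) = 0.71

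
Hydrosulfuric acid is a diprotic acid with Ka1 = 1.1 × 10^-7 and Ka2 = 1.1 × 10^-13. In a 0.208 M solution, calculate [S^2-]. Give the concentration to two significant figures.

First ionization gives [H+] ≈ [HS-] = 1.51 × 10^-4 M.
Second step: Ka2 = [H+][S^2-]/[HS-] ≈ [S^2-] (since [H+] ≈ [HS-]).
So [S^2-] ≈ Ka2.

1.1 × 10^-13 M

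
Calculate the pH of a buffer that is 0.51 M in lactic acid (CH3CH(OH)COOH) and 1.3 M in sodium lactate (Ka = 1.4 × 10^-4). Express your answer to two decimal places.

pKa = −log(1.4 × 10^-4) = 3.854
Henderson–Hasselbalch: pH = pKa + log([CH3CH(OH)COO-]/[CH3CH(OH)COOH]) = 3.854 + log(1.3/0.51)
pH = 3.854 + (+0.406) = 4.26

pH = 4.26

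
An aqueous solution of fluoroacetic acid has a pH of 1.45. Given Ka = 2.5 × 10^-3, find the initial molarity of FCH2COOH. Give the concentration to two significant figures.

C₀ = 5.4 × 10^-1 M

[H+] = 10^(-1.45) = 3.55 × 10^-2 M = x
Ka = x²/(C₀ − x) ⇒ C₀ = x + x²/Ka
C₀ = 3.55 × 10^-2 + (3.55 × 10^-2)²/(2.5 × 10^-3) = 5.40 × 10^-1 M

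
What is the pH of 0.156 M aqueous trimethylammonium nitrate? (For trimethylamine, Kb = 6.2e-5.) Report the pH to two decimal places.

pH = 5.30

(CH3)3NH+ is the conjugate acid of the weak base (CH3)3N.
Ka = Kw/Kb = 1.0×10^-14 / 6.2 × 10^-5 = 1.61 × 10^-10
Let x = [H+] at equilibrium. Ka = x²/(0.156 − x).
Since Ka ≪ C₀, x ≈ √(Ka·C₀) = 5.01 × 10^-6 M.
pH = −log[H+] = −log(5.01 × 10^-6) = 5.30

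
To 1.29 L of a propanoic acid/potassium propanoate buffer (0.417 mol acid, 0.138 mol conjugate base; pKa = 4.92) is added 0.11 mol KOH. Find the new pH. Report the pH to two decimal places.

pH = 4.83

After neutralization: n(CH3CH2COOH) = 0.307 mol, n(CH3CH2COO-) = 0.248 mol.
pH = pKa + log([A⁻]/[HA]) = 4.92 + log(0.248/0.307) = 4.92 -0.093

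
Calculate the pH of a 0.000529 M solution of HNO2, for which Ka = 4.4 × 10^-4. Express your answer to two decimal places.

HNO2 ⇌ NO2- + H+
Ka = [H+]²/(0.000529 − [H+]) = 4.4 × 10^-4
The 5% rule fails; solving [H+]² + Ka·[H+] − Ka·C₀ = 0 exactly:
[H+] = [−0.00044 + √(0.00044² + 9.31e-07)]/2 = 3.10 × 10^-4 M
pH = −log[H+] = −log(3.10 × 10^-4) = 3.51

pH = 3.51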